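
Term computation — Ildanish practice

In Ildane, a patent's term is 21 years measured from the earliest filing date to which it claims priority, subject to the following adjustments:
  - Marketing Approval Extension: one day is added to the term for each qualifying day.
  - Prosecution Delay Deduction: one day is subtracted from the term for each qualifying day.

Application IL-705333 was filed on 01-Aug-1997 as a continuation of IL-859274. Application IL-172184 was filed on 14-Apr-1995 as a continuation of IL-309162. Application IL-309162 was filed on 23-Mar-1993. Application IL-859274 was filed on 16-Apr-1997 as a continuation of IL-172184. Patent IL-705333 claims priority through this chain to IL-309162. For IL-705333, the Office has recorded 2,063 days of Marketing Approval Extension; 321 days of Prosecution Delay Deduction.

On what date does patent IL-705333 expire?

Earliest priority filing: 23 March 1993.
Base term: 23 March 1993 + 21 years → 23 March 2014.
Marketing Approval Extension: +2063 days → 15 November 2019.
Prosecution Delay Deduction: −321 days → 29 December 2018.

2018-12-29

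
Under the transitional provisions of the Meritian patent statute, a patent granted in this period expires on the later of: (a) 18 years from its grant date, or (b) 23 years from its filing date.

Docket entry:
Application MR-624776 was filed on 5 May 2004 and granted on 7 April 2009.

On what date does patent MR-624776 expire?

May 5, 2027

(a) grant + 18 years → 7 April 2027.
(b) filing + 23 years → 5 May 2027.
Later of the two: 5 May 2027.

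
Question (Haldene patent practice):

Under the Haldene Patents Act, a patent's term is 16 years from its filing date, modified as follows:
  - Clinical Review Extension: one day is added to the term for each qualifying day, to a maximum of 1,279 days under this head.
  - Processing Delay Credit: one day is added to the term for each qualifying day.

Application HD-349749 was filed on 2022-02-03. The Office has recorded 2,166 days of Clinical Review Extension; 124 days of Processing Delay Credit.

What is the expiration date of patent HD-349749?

2041-12-07

Base term: filing date + 16 years → 3 February 2038.
Clinical Review Extension: 2166 days claimed exceeds the 1279-day cap, so +1279 days → 5 August 2041.
Processing Delay Credit: +124 days → 7 December 2041.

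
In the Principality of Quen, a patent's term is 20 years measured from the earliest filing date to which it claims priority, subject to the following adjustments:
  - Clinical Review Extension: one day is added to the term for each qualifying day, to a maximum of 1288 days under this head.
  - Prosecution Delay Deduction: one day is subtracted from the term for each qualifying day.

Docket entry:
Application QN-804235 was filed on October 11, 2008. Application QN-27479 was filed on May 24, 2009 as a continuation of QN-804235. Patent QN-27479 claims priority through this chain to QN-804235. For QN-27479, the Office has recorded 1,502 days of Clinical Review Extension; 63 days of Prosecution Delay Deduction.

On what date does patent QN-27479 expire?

Earliest priority filing: 11 October 2008.
Base term: 11 October 2008 + 20 years → 11 October 2028.
Clinical Review Extension: 1502 days claimed exceeds the 1288-day cap, so +1288 days → 21 April 2032.
Prosecution Delay Deduction: −63 days → 18 February 2032.

2032-02-18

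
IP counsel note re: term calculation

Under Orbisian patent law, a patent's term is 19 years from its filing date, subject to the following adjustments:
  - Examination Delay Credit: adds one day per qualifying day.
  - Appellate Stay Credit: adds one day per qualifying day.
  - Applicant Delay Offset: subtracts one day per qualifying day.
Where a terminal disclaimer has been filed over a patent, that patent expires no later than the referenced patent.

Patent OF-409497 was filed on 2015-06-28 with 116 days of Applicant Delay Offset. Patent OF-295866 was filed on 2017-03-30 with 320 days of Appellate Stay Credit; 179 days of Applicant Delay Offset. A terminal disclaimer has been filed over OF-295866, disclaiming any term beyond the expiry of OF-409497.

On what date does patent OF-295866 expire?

Natural term of OF-295866:
  Base: filing + 19 years → 30 March 2036.
  Appellate Stay Credit: +320 days → 13 February 2037.
  Applicant Delay Offset: −179 days → 18 August 2036.
Expiry of referenced patent OF-409497:
  Base: filing + 19 years → 28 June 2034.
  Applicant Delay Offset: −116 days → 4 March 2034.
Terminal disclaimer: OF-295866 expires on the earlier of 18 August 2036 and 4 March 2034.

2034-03-04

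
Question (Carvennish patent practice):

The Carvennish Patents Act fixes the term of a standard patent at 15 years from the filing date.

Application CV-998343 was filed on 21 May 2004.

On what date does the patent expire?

May 21, 2019

Filing date + 15 years → 21 May 2019.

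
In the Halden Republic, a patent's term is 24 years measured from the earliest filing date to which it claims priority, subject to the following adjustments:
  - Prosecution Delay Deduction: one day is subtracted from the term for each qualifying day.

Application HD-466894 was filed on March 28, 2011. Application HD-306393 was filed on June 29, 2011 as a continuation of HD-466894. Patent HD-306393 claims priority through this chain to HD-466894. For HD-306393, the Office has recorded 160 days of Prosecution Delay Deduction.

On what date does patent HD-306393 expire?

October 19, 2034

Earliest priority filing: 28 March 2011.
Base term: 28 March 2011 + 24 years → 28 March 2035.
Prosecution Delay Deduction: −160 days → 19 October 2034.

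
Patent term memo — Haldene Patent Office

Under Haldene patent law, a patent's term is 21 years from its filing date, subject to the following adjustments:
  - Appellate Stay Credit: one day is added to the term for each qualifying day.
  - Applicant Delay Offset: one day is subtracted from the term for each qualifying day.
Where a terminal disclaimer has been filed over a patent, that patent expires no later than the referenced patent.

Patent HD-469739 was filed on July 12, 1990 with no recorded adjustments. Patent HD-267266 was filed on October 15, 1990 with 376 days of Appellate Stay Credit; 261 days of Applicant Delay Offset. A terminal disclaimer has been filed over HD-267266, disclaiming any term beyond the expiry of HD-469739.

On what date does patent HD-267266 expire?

Natural term of HD-267266:
  Base: filing + 21 years → 15 October 2011.
  Appellate Stay Credit: +376 days → 25 October 2012.
  Applicant Delay Offset: −261 days → 7 February 2012.
Expiry of referenced patent HD-469739:
  Base: filing + 21 years → 12 July 2011.
Terminal disclaimer: HD-267266 expires on the earlier of 7 February 2012 and 12 July 2011.

2011-07-12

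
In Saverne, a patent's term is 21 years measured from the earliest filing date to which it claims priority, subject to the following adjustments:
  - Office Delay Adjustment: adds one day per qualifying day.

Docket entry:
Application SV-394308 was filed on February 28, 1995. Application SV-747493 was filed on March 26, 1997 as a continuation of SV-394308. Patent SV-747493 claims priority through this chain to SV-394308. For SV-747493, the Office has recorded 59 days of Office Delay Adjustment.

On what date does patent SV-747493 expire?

Earliest priority filing: 28 February 1995.
Base term: 28 February 1995 + 21 years → 28 February 2016.
Office Delay Adjustment: +59 days → 27 April 2016.

2016-04-27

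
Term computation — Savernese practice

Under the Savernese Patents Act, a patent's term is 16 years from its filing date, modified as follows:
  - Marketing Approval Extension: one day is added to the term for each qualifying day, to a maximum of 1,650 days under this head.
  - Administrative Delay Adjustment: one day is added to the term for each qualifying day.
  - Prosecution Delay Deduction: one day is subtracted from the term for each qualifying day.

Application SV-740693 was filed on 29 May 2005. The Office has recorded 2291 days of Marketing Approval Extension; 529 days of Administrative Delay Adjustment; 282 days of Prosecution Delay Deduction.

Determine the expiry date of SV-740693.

Base term: filing date + 16 years → 29 May 2021.
Marketing Approval Extension: 2291 days claimed exceeds the 1650-day cap, so +1650 days → 4 December 2025.
Administrative Delay Adjustment: +529 days → 17 May 2027.
Prosecution Delay Deduction: −282 days → 8 August 2026.

August 8, 2026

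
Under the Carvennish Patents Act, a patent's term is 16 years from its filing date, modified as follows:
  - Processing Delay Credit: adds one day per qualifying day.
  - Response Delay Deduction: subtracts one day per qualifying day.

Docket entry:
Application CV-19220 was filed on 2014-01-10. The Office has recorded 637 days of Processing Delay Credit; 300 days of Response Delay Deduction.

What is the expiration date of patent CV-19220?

Base term: filing date + 16 years → 10 January 2030.
Processing Delay Credit: +637 days → 9 October 2031.
Response Delay Deduction: −300 days → 13 December 2030.

December 13, 2030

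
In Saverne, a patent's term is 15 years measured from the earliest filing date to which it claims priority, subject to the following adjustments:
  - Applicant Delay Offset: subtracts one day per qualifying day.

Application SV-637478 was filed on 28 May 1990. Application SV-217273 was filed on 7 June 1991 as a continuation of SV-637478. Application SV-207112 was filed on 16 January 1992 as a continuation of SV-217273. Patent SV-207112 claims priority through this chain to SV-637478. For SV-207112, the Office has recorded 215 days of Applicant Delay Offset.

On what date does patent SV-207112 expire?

Earliest priority filing: 28 May 1990.
Base term: 28 May 1990 + 15 years → 28 May 2005.
Applicant Delay Offset: −215 days → 25 October 2004.

2004-10-25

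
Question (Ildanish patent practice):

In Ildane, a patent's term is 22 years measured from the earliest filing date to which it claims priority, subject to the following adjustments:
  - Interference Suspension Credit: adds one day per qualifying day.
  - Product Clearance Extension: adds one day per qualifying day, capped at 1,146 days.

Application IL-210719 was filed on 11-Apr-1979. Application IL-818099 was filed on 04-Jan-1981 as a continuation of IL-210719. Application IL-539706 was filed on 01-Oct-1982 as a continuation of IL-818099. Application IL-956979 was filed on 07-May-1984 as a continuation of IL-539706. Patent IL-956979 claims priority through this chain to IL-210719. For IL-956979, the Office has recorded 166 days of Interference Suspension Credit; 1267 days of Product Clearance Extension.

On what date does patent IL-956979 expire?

November 13, 2004

Earliest priority filing: 11 April 1979.
Base term: 11 April 1979 + 22 years → 11 April 2001.
Interference Suspension Credit: +166 days → 24 September 2001.
Product Clearance Extension: 1267 days claimed exceeds the 1146-day cap, so +1146 days → 13 November 2004.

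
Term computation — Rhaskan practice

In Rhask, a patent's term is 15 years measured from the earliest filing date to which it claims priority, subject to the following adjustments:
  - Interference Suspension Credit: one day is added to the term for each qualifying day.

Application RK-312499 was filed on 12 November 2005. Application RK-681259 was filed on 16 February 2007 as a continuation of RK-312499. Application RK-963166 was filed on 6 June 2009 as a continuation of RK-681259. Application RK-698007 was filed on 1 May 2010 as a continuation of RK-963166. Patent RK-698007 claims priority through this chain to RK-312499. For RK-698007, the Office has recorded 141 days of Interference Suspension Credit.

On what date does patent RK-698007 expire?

April 2, 2021

Earliest priority filing: 12 November 2005.
Base term: 12 November 2005 + 15 years → 12 November 2020.
Interference Suspension Credit: +141 days → 2 April 2021.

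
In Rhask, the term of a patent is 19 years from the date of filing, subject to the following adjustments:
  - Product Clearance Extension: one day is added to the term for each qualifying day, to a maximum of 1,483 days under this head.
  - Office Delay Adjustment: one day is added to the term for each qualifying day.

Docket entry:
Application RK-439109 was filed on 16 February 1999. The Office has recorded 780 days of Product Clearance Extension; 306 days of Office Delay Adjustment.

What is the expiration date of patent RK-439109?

February 6, 2021

Base term: filing date + 19 years → 16 February 2018.
Product Clearance Extension: 780 days (within the 1483-day cap) → +780 days → 6 April 2020.
Office Delay Adjustment: +306 days → 6 February 2021.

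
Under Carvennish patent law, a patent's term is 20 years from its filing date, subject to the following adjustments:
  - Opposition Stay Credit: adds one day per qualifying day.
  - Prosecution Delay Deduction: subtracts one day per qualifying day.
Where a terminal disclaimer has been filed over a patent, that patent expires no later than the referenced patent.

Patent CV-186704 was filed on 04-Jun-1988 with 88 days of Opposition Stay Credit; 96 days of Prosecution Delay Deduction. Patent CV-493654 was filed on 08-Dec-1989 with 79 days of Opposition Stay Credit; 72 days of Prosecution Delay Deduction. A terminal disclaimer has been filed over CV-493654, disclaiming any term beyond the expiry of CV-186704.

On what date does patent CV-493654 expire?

Natural term of CV-493654:
  Base: filing + 20 years → 8 December 2009.
  Opposition Stay Credit: +79 days → 25 February 2010.
  Prosecution Delay Deduction: −72 days → 15 December 2009.
Expiry of referenced patent CV-186704:
  Base: filing + 20 years → 4 June 2008.
  Opposition Stay Credit: +88 days → 31 August 2008.
  Prosecution Delay Deduction: −96 days → 27 May 2008.
Terminal disclaimer: CV-493654 expires on the earlier of 15 December 2009 and 27 May 2008.

May 27, 2008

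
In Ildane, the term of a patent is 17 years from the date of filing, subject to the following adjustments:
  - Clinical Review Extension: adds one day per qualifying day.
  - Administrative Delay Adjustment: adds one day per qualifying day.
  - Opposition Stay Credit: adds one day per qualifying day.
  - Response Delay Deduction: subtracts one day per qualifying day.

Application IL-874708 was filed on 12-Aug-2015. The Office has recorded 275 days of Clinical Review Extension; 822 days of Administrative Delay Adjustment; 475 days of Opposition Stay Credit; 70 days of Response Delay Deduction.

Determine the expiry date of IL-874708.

September 22, 2036

Base term: filing date + 17 years → 12 August 2032.
Clinical Review Extension: +275 days → 14 May 2033.
Administrative Delay Adjustment: +822 days → 14 August 2035.
Opposition Stay Credit: +475 days → 1 December 2036.
Response Delay Deduction: −70 days → 22 September 2036.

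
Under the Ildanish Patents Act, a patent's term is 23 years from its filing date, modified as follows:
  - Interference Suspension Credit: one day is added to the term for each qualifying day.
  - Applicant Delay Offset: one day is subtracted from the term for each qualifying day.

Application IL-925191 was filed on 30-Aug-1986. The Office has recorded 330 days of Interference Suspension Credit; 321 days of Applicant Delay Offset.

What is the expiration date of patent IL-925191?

Base term: filing date + 23 years → 30 August 2009.
Interference Suspension Credit: +330 days → 26 July 2010.
Applicant Delay Offset: −321 days → 8 September 2009.

September 8, 2009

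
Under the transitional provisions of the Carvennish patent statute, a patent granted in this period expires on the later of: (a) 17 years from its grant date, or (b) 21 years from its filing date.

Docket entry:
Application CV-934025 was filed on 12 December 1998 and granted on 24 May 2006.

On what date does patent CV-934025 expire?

May 24, 2023

(a) grant + 17 years → 24 May 2023.
(b) filing + 21 years → 12 December 2019.
Later of the two: 24 May 2023.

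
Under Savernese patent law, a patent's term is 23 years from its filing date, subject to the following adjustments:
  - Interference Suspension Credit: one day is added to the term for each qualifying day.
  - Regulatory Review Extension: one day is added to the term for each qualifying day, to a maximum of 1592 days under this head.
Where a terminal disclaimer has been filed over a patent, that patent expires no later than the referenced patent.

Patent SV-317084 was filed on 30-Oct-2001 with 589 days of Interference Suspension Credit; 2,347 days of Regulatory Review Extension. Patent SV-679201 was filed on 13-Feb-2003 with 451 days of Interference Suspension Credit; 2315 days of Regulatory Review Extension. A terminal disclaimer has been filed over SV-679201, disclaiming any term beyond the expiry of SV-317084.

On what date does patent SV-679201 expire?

Natural term of SV-679201:
  Base: filing + 23 years → 13 February 2026.
  Interference Suspension Credit: +451 days → 10 May 2027.
  Regulatory Review Extension: 2315 days claimed exceeds the 1592-day cap, so +1592 days → 18 September 2031.
Expiry of referenced patent SV-317084:
  Base: filing + 23 years → 30 October 2024.
  Interference Suspension Credit: +589 days → 11 June 2026.
  Regulatory Review Extension: 2347 days claimed exceeds the 1592-day cap, so +1592 days → 20 October 2030.
Terminal disclaimer: SV-679201 expires on the earlier of 18 September 2031 and 20 October 2030.

October 20, 2030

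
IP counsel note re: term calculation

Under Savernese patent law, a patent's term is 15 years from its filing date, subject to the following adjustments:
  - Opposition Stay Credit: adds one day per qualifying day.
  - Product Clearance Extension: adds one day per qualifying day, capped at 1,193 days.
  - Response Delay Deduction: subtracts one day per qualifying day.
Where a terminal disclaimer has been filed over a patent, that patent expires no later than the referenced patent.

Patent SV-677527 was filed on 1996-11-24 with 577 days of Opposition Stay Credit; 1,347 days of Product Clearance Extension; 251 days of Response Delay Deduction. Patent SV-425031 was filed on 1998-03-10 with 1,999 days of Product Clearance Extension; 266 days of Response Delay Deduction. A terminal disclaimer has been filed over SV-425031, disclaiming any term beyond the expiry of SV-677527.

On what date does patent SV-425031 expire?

Natural term of SV-425031:
  Base: filing + 15 years → 10 March 2013.
  Product Clearance Extension: 1999 days claimed exceeds the 1193-day cap, so +1193 days → 15 June 2016.
  Response Delay Deduction: −266 days → 23 September 2015.
Expiry of referenced patent SV-677527:
  Base: filing + 15 years → 24 November 2011.
  Opposition Stay Credit: +577 days → 23 June 2013.
  Product Clearance Extension: 1347 days claimed exceeds the 1193-day cap, so +1193 days → 28 September 2016.
  Response Delay Deduction: −251 days → 21 January 2016.
Terminal disclaimer: SV-425031 expires on the earlier of 23 September 2015 and 21 January 2016.

September 23, 2015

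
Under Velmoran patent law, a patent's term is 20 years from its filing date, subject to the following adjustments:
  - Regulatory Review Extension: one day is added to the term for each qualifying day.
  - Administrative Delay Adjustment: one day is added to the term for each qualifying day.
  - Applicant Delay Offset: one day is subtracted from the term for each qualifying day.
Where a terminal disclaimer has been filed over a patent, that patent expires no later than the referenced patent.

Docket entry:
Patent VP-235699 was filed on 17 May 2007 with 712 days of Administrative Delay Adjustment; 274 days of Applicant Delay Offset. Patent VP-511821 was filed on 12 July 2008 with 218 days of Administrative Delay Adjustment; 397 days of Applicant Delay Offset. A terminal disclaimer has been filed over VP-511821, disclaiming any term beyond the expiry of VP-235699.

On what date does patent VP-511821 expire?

Natural term of VP-511821:
  Base: filing + 20 years → 12 July 2028.
  Administrative Delay Adjustment: +218 days → 15 February 2029.
  Applicant Delay Offset: −397 days → 15 January 2028.
Expiry of referenced patent VP-235699:
  Base: filing + 20 years → 17 May 2027.
  Administrative Delay Adjustment: +712 days → 28 April 2029.
  Applicant Delay Offset: −274 days → 28 July 2028.
Terminal disclaimer: VP-511821 expires on the earlier of 15 January 2028 and 28 July 2028.

January 15, 2028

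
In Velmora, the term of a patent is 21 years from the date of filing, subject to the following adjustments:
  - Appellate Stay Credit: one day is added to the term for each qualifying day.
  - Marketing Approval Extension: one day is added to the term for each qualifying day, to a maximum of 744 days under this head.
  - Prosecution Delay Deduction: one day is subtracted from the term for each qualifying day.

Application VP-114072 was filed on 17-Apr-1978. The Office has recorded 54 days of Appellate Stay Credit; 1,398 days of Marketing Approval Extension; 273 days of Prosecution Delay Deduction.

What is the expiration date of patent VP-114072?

2000-09-23

Base term: filing date + 21 years → 17 April 1999.
Appellate Stay Credit: +54 days → 10 June 1999.
Marketing Approval Extension: 1398 days claimed exceeds the 744-day cap, so +744 days → 23 June 2001.
Prosecution Delay Deduction: −273 days → 23 September 2000.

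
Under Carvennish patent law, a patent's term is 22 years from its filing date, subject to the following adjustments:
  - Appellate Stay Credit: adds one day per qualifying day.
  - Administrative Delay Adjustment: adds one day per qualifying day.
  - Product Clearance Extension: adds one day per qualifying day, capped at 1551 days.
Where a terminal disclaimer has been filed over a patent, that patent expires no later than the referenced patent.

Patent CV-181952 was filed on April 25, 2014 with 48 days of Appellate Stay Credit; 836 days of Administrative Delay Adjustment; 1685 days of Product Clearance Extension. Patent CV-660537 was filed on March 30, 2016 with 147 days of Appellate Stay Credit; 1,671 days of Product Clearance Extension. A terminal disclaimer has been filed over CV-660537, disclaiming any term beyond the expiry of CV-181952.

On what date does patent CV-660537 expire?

2042-11-22

Natural term of CV-660537:
  Base: filing + 22 years → 30 March 2038.
  Appellate Stay Credit: +147 days → 24 August 2038.
  Product Clearance Extension: 1671 days claimed exceeds the 1551-day cap, so +1551 days → 22 November 2042.
Expiry of referenced patent CV-181952:
  Base: filing + 22 years → 25 April 2036.
  Appellate Stay Credit: +48 days → 12 June 2036.
  Administrative Delay Adjustment: +836 days → 26 September 2038.
  Product Clearance Extension: 1685 days claimed exceeds the 1551-day cap, so +1551 days → 25 December 2042.
Terminal disclaimer: CV-660537 expires on the earlier of 22 November 2042 and 25 December 2042.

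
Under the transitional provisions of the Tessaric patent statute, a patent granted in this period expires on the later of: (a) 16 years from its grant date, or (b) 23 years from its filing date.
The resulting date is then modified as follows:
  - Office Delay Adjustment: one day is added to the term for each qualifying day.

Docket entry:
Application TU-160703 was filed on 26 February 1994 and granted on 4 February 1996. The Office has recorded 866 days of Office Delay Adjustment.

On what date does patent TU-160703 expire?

(a) grant + 16 years → 4 February 2012.
(b) filing + 23 years → 26 February 2017.
Later of the two: 26 February 2017.
Office Delay Adjustment: +866 days → 12 July 2019.

2019-07-12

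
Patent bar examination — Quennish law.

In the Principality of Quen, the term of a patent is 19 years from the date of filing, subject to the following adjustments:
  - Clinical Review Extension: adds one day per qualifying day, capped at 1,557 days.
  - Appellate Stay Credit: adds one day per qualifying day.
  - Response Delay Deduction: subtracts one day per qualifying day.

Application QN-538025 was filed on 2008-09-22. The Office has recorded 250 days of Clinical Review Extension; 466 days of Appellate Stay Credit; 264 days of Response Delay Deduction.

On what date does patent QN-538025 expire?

December 17, 2028

Base term: filing date + 19 years → 22 September 2027.
Clinical Review Extension: 250 days (within the 1557-day cap) → +250 days → 29 May 2028.
Appellate Stay Credit: +466 days → 7 September 2029.
Response Delay Deduction: −264 days → 17 December 2028.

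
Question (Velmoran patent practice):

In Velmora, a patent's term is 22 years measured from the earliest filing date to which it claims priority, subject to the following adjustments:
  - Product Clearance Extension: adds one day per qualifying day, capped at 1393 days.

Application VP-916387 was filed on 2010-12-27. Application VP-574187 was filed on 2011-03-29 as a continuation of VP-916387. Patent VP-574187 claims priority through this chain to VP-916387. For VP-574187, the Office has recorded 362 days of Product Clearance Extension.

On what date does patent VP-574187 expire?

Earliest priority filing: 27 December 2010.
Base term: 27 December 2010 + 22 years → 27 December 2032.
Product Clearance Extension: 362 days (within the 1393-day cap) → +362 days → 24 December 2033.

December 24, 2033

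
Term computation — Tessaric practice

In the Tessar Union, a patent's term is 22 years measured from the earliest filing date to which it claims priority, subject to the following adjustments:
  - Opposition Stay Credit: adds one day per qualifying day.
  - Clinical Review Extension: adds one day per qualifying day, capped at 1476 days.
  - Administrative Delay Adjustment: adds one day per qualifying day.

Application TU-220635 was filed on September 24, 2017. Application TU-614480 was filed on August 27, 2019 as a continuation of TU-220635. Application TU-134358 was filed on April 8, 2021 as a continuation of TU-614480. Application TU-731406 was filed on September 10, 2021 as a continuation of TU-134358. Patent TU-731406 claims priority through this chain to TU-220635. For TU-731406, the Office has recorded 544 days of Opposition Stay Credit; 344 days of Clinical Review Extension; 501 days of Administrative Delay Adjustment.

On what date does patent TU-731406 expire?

July 14, 2043

Earliest priority filing: 24 September 2017.
Base term: 24 September 2017 + 22 years → 24 September 2039.
Opposition Stay Credit: +544 days → 21 March 2041.
Clinical Review Extension: 344 days (within the 1476-day cap) → +344 days → 28 February 2042.
Administrative Delay Adjustment: +501 days → 14 July 2043.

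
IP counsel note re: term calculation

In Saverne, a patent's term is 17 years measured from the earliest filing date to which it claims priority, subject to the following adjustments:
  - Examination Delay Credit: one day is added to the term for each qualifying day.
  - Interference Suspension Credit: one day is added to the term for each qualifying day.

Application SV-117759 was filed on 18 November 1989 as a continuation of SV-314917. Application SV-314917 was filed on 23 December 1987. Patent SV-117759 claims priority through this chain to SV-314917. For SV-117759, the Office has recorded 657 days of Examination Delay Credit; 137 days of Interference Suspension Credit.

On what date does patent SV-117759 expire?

February 25, 2007

Earliest priority filing: 23 December 1987.
Base term: 23 December 1987 + 17 years → 23 December 2004.
Examination Delay Credit: +657 days → 11 October 2006.
Interference Suspension Credit: +137 days → 25 February 2007.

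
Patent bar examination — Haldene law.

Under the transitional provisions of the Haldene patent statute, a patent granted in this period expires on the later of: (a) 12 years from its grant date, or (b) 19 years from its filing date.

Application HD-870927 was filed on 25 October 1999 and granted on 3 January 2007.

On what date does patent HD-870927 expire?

(a) grant + 12 years → 3 January 2019.
(b) filing + 19 years → 25 October 2018.
Later of the two: 3 January 2019.

January 3, 2019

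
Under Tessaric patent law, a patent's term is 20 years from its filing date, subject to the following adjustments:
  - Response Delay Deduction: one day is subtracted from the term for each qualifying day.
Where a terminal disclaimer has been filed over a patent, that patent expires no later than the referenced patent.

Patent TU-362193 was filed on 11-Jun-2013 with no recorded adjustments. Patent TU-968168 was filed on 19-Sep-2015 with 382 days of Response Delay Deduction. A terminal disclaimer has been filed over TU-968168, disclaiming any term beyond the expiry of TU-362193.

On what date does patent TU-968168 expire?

Natural term of TU-968168:
  Base: filing + 20 years → 19 September 2035.
  Response Delay Deduction: −382 days → 2 September 2034.
Expiry of referenced patent TU-362193:
  Base: filing + 20 years → 11 June 2033.
Terminal disclaimer: TU-968168 expires on the earlier of 2 September 2034 and 11 June 2033.

June 11, 2033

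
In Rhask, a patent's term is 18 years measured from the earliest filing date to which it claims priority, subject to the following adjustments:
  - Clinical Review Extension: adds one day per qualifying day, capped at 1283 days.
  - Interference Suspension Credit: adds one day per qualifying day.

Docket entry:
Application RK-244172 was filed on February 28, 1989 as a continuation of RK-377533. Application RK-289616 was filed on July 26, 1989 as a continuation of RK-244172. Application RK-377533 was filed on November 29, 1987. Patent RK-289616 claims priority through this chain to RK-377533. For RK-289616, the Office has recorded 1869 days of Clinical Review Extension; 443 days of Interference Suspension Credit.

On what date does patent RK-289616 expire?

2010-08-21

Earliest priority filing: 29 November 1987.
Base term: 29 November 1987 + 18 years → 29 November 2005.
Clinical Review Extension: 1869 days claimed exceeds the 1283-day cap, so +1283 days → 4 June 2009.
Interference Suspension Credit: +443 days → 21 August 2010.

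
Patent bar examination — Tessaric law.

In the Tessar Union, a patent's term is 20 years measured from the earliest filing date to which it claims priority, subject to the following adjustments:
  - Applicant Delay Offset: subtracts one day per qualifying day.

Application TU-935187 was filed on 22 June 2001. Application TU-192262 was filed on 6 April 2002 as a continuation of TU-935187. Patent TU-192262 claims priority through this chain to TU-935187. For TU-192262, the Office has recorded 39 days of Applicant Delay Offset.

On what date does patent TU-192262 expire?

May 14, 2021

Earliest priority filing: 22 June 2001.
Base term: 22 June 2001 + 20 years → 22 June 2021.
Applicant Delay Offset: −39 days → 14 May 2021.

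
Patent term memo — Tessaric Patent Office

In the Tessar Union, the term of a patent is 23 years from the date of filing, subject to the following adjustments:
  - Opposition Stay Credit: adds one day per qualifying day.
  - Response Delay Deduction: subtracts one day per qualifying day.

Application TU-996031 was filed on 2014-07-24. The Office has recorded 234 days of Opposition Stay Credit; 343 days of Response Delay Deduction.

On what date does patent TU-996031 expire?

Base term: filing date + 23 years → 24 July 2037.
Opposition Stay Credit: +234 days → 15 March 2038.
Response Delay Deduction: −343 days → 6 April 2037.

2037-04-06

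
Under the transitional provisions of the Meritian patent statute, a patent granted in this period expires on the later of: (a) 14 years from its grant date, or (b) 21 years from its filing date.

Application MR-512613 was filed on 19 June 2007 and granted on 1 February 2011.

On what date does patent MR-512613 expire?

(a) grant + 14 years → 1 February 2025.
(b) filing + 21 years → 19 June 2028.
Later of the two: 19 June 2028.

2028-06-19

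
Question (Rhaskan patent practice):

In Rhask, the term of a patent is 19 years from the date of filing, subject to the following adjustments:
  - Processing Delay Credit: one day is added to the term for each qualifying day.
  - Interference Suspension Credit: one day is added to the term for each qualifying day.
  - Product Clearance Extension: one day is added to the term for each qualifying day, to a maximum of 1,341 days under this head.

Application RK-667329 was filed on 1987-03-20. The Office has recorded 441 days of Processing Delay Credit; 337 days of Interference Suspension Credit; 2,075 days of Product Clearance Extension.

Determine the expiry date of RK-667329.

Base term: filing date + 19 years → 20 March 2006.
Processing Delay Credit: +441 days → 4 June 2007.
Interference Suspension Credit: +337 days → 6 May 2008.
Product Clearance Extension: 2075 days claimed exceeds the 1341-day cap, so +1341 days → 7 January 2012.

January 7, 2012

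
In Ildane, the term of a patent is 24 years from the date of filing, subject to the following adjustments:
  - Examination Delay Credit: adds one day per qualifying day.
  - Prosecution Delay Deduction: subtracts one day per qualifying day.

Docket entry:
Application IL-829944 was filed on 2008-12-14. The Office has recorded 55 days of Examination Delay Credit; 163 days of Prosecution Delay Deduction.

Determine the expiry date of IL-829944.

2032-08-28

Base term: filing date + 24 years → 14 December 2032.
Examination Delay Credit: +55 days → 7 February 2033.
Prosecution Delay Deduction: −163 days → 28 August 2032.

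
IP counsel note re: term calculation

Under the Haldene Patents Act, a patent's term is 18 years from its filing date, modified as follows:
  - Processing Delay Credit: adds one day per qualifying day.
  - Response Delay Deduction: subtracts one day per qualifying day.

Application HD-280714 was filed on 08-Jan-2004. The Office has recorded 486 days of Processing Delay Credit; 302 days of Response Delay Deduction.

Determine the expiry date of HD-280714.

Base term: filing date + 18 years → 8 January 2022.
Processing Delay Credit: +486 days → 9 May 2023.
Response Delay Deduction: −302 days → 11 July 2022.

July 11, 2022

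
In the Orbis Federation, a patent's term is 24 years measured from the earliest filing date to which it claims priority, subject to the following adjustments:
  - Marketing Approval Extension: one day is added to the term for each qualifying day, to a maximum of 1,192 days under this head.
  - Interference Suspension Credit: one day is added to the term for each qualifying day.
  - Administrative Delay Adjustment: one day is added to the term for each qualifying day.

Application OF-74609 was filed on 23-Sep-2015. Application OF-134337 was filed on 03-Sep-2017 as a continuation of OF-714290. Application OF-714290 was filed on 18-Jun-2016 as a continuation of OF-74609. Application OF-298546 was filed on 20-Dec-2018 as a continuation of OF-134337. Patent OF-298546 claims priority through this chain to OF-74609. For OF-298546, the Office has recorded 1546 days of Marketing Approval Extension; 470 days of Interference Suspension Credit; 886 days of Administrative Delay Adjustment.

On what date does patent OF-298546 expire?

2046-09-14

Earliest priority filing: 23 September 2015.
Base term: 23 September 2015 + 24 years → 23 September 2039.
Marketing Approval Extension: 1546 days claimed exceeds the 1192-day cap, so +1192 days → 28 December 2042.
Interference Suspension Credit: +470 days → 11 April 2044.
Administrative Delay Adjustment: +886 days → 14 September 2046.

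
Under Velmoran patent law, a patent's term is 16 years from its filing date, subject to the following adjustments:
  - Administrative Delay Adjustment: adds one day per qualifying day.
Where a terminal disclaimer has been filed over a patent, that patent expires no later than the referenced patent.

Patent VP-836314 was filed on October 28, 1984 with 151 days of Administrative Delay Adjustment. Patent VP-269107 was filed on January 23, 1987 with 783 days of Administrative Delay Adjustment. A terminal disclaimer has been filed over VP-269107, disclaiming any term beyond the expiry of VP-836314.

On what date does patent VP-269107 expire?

2001-03-28

Natural term of VP-269107:
  Base: filing + 16 years → 23 January 2003.
  Administrative Delay Adjustment: +783 days → 16 March 2005.
Expiry of referenced patent VP-836314:
  Base: filing + 16 years → 28 October 2000.
  Administrative Delay Adjustment: +151 days → 28 March 2001.
Terminal disclaimer: VP-269107 expires on the earlier of 16 March 2005 and 28 March 2001.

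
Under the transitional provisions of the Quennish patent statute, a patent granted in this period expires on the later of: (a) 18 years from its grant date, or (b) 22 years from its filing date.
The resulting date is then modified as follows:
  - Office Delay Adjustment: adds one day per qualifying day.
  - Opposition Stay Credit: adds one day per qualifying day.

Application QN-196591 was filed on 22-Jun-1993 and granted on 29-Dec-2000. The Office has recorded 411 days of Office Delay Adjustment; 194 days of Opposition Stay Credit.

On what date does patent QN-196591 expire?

August 25, 2020

(a) grant + 18 years → 29 December 2018.
(b) filing + 22 years → 22 June 2015.
Later of the two: 29 December 2018.
Office Delay Adjustment: +411 days → 13 February 2020.
Opposition Stay Credit: +194 days → 25 August 2020.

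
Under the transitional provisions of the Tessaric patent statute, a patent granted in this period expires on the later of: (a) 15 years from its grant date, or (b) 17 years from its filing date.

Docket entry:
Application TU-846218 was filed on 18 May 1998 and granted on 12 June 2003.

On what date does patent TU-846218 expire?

2018-06-12

(a) grant + 15 years → 12 June 2018.
(b) filing + 17 years → 18 May 2015.
Later of the two: 12 June 2018.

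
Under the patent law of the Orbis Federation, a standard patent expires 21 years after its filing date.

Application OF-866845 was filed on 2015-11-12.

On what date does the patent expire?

Filing date + 21 years → 12 November 2036.

2036-11-12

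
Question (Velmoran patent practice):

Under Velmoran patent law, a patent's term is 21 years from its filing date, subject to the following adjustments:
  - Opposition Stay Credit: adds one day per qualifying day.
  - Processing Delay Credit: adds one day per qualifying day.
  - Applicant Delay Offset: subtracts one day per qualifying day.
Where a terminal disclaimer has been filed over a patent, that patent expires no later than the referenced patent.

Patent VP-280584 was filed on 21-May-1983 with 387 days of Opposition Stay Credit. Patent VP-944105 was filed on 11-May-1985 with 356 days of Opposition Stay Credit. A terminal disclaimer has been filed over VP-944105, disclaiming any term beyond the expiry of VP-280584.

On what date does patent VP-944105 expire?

Natural term of VP-944105:
  Base: filing + 21 years → 11 May 2006.
  Opposition Stay Credit: +356 days → 2 May 2007.
Expiry of referenced patent VP-280584:
  Base: filing + 21 years → 21 May 2004.
  Opposition Stay Credit: +387 days → 12 June 2005.
Terminal disclaimer: VP-944105 expires on the earlier of 2 May 2007 and 12 June 2005.

June 12, 2005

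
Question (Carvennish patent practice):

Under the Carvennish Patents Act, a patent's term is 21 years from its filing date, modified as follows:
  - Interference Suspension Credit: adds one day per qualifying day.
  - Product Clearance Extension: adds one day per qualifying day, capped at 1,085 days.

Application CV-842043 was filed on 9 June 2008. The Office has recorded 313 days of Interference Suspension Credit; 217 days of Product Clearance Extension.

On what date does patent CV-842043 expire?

November 21, 2030

Base term: filing date + 21 years → 9 June 2029.
Interference Suspension Credit: +313 days → 18 April 2030.
Product Clearance Extension: 217 days (within the 1085-day cap) → +217 days → 21 November 2030.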